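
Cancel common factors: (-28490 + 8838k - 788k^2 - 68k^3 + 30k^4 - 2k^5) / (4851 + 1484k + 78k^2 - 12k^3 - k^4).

Repeated division with remainder:
  -2k^5 + 30k^4 - 68k^3 - 788k^2 + 8838k - 28490 = (2k - 54)(-k^4 - 12k^3 + 78k^2 + 1484k + 4851) + (-872k^3 + 456k^2 + 79272k + 233464)
  -k^4 - 12k^3 + 78k^2 + 1484k + 4851 = ((1/872)k + 1365/95048)(-872k^3 + 456k^2 + 79272k + 233464) + (-(231168/11881)k^2 + (924672/11881)k + 17799936/11881)
  -872k^3 + 456k^2 + 79272k + 233464 = ((1295029/28896)k + 4502899/28896)(-(231168/11881)k^2 + (924672/11881)k + 17799936/11881) + (0)
Last nonzero remainder: -(231168/11881)k^2 + (924672/11881)k + 17799936/11881. Dividing through by -231168/11881 gives the monic gcd k^2 - 4k - 77.
Cancel k^2 - 4k - 77 from numerator and denominator to get the reduced form.

(-370 + 134k - 22k^2 + 2k^3)/(63 + 16k + k^2)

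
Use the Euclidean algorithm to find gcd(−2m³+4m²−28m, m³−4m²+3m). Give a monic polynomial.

m

Repeated division with remainder:
  −2m³+4m²−28m = (−2)(m³−4m²+3m) + (−4m²−22m)
  m³−4m²+3m = (−(1/4)m+19/8)(−4m²−22m) + ((221/4)m)
  −4m²−22m = (−(16/221)m−88/221)((221/4)m) + (0)
Last nonzero remainder: (221/4)m. Dividing through by 221/4 gives the monic gcd m.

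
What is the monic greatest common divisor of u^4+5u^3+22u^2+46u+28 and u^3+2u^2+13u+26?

By polynomial division,
  u^4+5u^3+22u^2+46u+28 = (u+3)(u^3+2u^2+13u+26) + (3u^2−19u−50)
  u^3+2u^2+13u+26 = ((1/3)u+25/9)(3u^2−19u−50) + ((742/9)u+1484/9)
  3u^2−19u−50 = ((27/742)u−225/742)((742/9)u+1484/9) + (0)
Last nonzero remainder: (742/9)u+1484/9. Dividing through by 742/9 gives the monic gcd u+2.

u+2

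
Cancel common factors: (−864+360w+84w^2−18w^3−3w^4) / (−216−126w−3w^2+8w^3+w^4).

(36−12w−3w^2)/(9+6w+w^2)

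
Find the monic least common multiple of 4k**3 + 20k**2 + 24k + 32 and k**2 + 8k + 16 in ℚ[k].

Apply the Euclidean algorithm:
  4k**3 + 20k**2 + 24k + 32 = (4k - 12)(k**2 + 8k + 16) + (56k + 224)
  k**2 + 8k + 16 = ((1/56)k + 1/14)(56k + 224) + (0)
Last nonzero remainder: 56k + 224. Dividing through by 56 gives the monic gcd k + 4.
Then lcm(f, g) = f·g / gcd(f, g); expanding and making the result monic gives the answer.

k**4 + 9k**3 + 26k**2 + 32k + 32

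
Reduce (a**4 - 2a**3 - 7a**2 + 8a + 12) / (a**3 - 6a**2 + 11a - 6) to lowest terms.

By polynomial division,
  a**4 - 2a**3 - 7a**2 + 8a + 12 = (a + 4)(a**3 - 6a**2 + 11a - 6) + (6a**2 - 30a + 36)
  a**3 - 6a**2 + 11a - 6 = ((1/6)a - 1/6)(6a**2 - 30a + 36) + (0)
Last nonzero remainder: 6a**2 - 30a + 36. Dividing through by 6 gives the monic gcd a**2 - 5a + 6.
Cancel a**2 - 5a + 6 from numerator and denominator to get the reduced form.

(a**2 + 3a + 2)/(a - 1)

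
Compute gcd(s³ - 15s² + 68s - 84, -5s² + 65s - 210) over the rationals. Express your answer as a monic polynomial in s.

By polynomial division,
  s³ - 15s² + 68s - 84 = (-(1/5)s + 2/5)(-5s² + 65s - 210) + (0)
Last nonzero remainder: -5s² + 65s - 210. Dividing through by -5 gives the monic gcd s² - 13s + 42.

s² - 13s + 42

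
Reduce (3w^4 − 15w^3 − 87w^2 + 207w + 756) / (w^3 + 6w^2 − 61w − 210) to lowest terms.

By polynomial division,
  3w^4 − 15w^3 − 87w^2 + 207w + 756 = (3w − 33)(w^3 + 6w^2 − 61w − 210) + (294w^2 − 1176w − 6174)
  w^3 + 6w^2 − 61w − 210 = ((1/294)w + 5/147)(294w^2 − 1176w − 6174) + (0)
Last nonzero remainder: 294w^2 − 1176w − 6174. Dividing through by 294 gives the monic gcd w^2 − 4w − 21.
Cancel w^2 − 4w − 21 from numerator and denominator to get the reduced form.

(3w^2 − 3w − 36)/(w + 10)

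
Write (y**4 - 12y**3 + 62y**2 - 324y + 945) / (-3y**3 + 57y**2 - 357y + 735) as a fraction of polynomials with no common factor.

(-y**2 - 27)/(3y - 21)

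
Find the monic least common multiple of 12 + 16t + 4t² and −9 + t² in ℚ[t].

−9 − 9t + t² + t³

Apply the Euclidean algorithm:
  4t² + 16t + 12 = (4)(t² − 9) + (16t + 48)
  t² − 9 = ((1/16)t − 3/16)(16t + 48) + (0)
Last nonzero remainder: 16t + 48. Dividing through by 16 gives the monic gcd t + 3.
Then lcm(f, g) = f·g / gcd(f, g); expanding and making the result monic gives the answer.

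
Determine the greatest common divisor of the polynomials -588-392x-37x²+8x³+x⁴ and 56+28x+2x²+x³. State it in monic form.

Apply the Euclidean algorithm:
  x⁴+8x³-37x²-392x-588 = (x+6)(x³+2x²+28x+56) + (-77x²-616x-924)
  x³+2x²+28x+56 = (-(1/77)x+6/77)(-77x²-616x-924) + (64x+128)
  -77x²-616x-924 = (-(77/64)x-231/32)(64x+128) + (0)
Last nonzero remainder: 64x+128. Dividing through by 64 gives the monic gcd x+2.

2+x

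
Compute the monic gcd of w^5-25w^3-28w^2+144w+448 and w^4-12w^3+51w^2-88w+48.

w^2-8w+16

Apply the Euclidean algorithm:
  w^5-25w^3-28w^2+144w+448 = (w+12)(w^4-12w^3+51w^2-88w+48) + (68w^3-552w^2+1152w-128)
  w^4-12w^3+51w^2-88w+48 = ((1/68)w-33/578)(68w^3-552w^2+1152w-128) + ((735/289)w^2-(5880/289)w+11760/289)
  68w^3-552w^2+1152w-128 = ((19652/735)w-2312/735)((735/289)w^2-(5880/289)w+11760/289) + (0)
Last nonzero remainder: (735/289)w^2-(5880/289)w+11760/289. Dividing through by 735/289 gives the monic gcd w^2-8w+16.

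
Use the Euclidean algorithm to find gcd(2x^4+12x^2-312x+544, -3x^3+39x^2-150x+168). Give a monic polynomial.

Euclidean algorithm in ℚ[x]:
  2x^4+12x^2-312x+544 = (-(2/3)x-26/3)(-3x^3+39x^2-150x+168) + (250x^2-1500x+2000)
  -3x^3+39x^2-150x+168 = (-(3/250)x+21/250)(250x^2-1500x+2000) + (0)
Last nonzero remainder: 250x^2-1500x+2000. Dividing through by 250 gives the monic gcd x^2-6x+8.

x^2-6x+8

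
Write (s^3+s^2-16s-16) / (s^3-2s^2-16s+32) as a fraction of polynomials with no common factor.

Apply the Euclidean algorithm:
  s^3+s^2-16s-16 = (s^3-2s^2-16s+32) + (3s^2-48)
  s^3-2s^2-16s+32 = ((1/3)s-2/3)(3s^2-48) + (0)
Last nonzero remainder: 3s^2-48. Dividing through by 3 gives the monic gcd s^2-16.
Cancel s^2-16 from numerator and denominator to get the reduced form.

(s+1)/(s-2)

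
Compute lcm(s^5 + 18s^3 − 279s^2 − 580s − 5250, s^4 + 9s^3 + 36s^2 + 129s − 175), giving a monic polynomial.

By polynomial division,
  s^5 + 18s^3 − 279s^2 − 580s − 5250 = (s − 9)(s^4 + 9s^3 + 36s^2 + 129s − 175) + (63s^3 − 84s^2 + 756s − 6825)
  s^4 + 9s^3 + 36s^2 + 129s − 175 = ((1/63)s + 31/189)(63s^3 − 84s^2 + 756s − 6825) + ((340/9)s^2 + (340/3)s + 8500/9)
  63s^3 − 84s^2 + 756s − 6825 = ((567/340)s − 2457/340)((340/9)s^2 + (340/3)s + 8500/9) + (0)
Last nonzero remainder: (340/9)s^2 + (340/3)s + 8500/9. Dividing through by 340/9 gives the monic gcd s^2 + 3s + 25.
Then lcm(f, g) = f·g / gcd(f, g); expanding and making the result monic gives the answer.

s^7 + 6s^6 + 11s^5 − 171s^4 − 2380s^3 − 6777s^2 − 27440s + 36750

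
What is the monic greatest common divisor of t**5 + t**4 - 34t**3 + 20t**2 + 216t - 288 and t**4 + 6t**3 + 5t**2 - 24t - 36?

t**2 + t - 6

By polynomial division,
  t**5 + t**4 - 34t**3 + 20t**2 + 216t - 288 = (t - 5)(t**4 + 6t**3 + 5t**2 - 24t - 36) + (-9t**3 + 69t**2 + 132t - 468)
  t**4 + 6t**3 + 5t**2 - 24t - 36 = (-(1/9)t - 41/27)(-9t**3 + 69t**2 + 132t - 468) + ((1120/9)t**2 + (1120/9)t - 2240/3)
  -9t**3 + 69t**2 + 132t - 468 = (-(81/1120)t + 351/560)((1120/9)t**2 + (1120/9)t - 2240/3) + (0)
Last nonzero remainder: (1120/9)t**2 + (1120/9)t - 2240/3. Dividing through by 1120/9 gives the monic gcd t**2 + t - 6.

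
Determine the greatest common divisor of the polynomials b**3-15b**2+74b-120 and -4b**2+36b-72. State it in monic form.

b-6

Apply the Euclidean algorithm:
  b**3-15b**2+74b-120 = (-(1/4)b+3/2)(-4b**2+36b-72) + (2b-12)
  -4b**2+36b-72 = (-2b+6)(2b-12) + (0)
Last nonzero remainder: 2b-12. Dividing through by 2 gives the monic gcd b-6.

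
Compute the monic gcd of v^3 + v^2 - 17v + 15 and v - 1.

v - 1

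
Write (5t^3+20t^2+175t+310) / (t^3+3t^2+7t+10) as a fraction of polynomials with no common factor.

By polynomial division,
  5t^3+20t^2+175t+310 = (5)(t^3+3t^2+7t+10) + (5t^2+140t+260)
  t^3+3t^2+7t+10 = ((1/5)t-5)(5t^2+140t+260) + (655t+1310)
  5t^2+140t+260 = ((1/131)t+26/131)(655t+1310) + (0)
Last nonzero remainder: 655t+1310. Dividing through by 655 gives the monic gcd t+2.
Cancel t+2 from numerator and denominator to get the reduced form.

(5t^2+10t+155)/(t^2+t+5)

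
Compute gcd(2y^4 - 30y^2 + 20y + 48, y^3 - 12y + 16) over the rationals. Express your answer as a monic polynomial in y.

y^2 + 2y - 8

Repeated division with remainder:
  2y^4 - 30y^2 + 20y + 48 = (2y)(y^3 - 12y + 16) + (-6y^2 - 12y + 48)
  y^3 - 12y + 16 = (-(1/6)y + 1/3)(-6y^2 - 12y + 48) + (0)
Last nonzero remainder: -6y^2 - 12y + 48. Dividing through by -6 gives the monic gcd y^2 + 2y - 8.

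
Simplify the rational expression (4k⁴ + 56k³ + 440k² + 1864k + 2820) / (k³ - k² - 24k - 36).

(4k³ + 44k² + 308k + 940)/(k² - 4k - 12)

Apply the Euclidean algorithm:
  4k⁴ + 56k³ + 440k² + 1864k + 2820 = (4k + 60)(k³ - k² - 24k - 36) + (596k² + 3448k + 4980)
  k³ - k² - 24k - 36 = ((1/596)k - 1011/88804)(596k² + 3448k + 4980) + ((153153/22201)k + 459459/22201)
  596k² + 3448k + 4980 = ((13231796/153153)k + 36853660/153153)((153153/22201)k + 459459/22201) + (0)
Last nonzero remainder: (153153/22201)k + 459459/22201. Dividing through by 153153/22201 gives the monic gcd k + 3.
Cancel k + 3 from numerator and denominator to get the reduced form.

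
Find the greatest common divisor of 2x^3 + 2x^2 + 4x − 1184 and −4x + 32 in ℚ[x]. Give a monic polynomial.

x − 8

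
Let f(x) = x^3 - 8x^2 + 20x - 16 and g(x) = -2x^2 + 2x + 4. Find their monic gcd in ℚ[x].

Repeated division with remainder:
  x^3 - 8x^2 + 20x - 16 = (-(1/2)x + 7/2)(-2x^2 + 2x + 4) + (15x - 30)
  -2x^2 + 2x + 4 = (-(2/15)x - 2/15)(15x - 30) + (0)
Last nonzero remainder: 15x - 30. Dividing through by 15 gives the monic gcd x - 2.

x - 2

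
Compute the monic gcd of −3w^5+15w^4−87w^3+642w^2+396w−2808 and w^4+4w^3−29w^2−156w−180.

By polynomial division,
  −3w^5+15w^4−87w^3+642w^2+396w−2808 = (−3w+27)(w^4+4w^3−29w^2−156w−180) + (−282w^3+957w^2+4068w+2052)
  w^4+4w^3−29w^2−156w−180 = (−(1/282)w−695/26508)(−282w^3+957w^2+4068w+2052) + ((92925/8836)w^2−(92925/2209)w−278775/2209)
  −282w^3+957w^2+4068w+2052 = (−(830584/30975)w−167884/10325)((92925/8836)w^2−(92925/2209)w−278775/2209) + (0)
Last nonzero remainder: (92925/8836)w^2−(92925/2209)w−278775/2209. Dividing through by 92925/8836 gives the monic gcd w^2−4w−12.

w^2−4w−12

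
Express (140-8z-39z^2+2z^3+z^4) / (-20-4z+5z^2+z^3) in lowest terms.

By polynomial division,
  z^4+2z^3-39z^2-8z+140 = (z-3)(z^3+5z^2-4z-20) + (-20z^2+80)
  z^3+5z^2-4z-20 = (-(1/20)z-1/4)(-20z^2+80) + (0)
Last nonzero remainder: -20z^2+80. Dividing through by -20 gives the monic gcd z^2-4.
Cancel z^2-4 from numerator and denominator to get the reduced form.

(-35+2z+z^2)/(5+z)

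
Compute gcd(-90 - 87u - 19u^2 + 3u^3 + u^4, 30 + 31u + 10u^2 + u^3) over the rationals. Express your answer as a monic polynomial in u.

Apply the Euclidean algorithm:
  u^4 + 3u^3 - 19u^2 - 87u - 90 = (u - 7)(u^3 + 10u^2 + 31u + 30) + (20u^2 + 100u + 120)
  u^3 + 10u^2 + 31u + 30 = ((1/20)u + 1/4)(20u^2 + 100u + 120) + (0)
Last nonzero remainder: 20u^2 + 100u + 120. Dividing through by 20 gives the monic gcd u^2 + 5u + 6.

6 + 5u + u^2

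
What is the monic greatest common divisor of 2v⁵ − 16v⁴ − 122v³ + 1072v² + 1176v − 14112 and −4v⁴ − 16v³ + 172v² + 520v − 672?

v³ + 5v² − 38v − 168

Repeated division with remainder:
  2v⁵ − 16v⁴ − 122v³ + 1072v² + 1176v − 14112 = (−(1/2)v + 6)(−4v⁴ − 16v³ + 172v² + 520v − 672) + (60v³ + 300v² − 2280v − 10080)
  −4v⁴ − 16v³ + 172v² + 520v − 672 = (−(1/15)v + 1/15)(60v³ + 300v² − 2280v − 10080) + (0)
Last nonzero remainder: 60v³ + 300v² − 2280v − 10080. Dividing through by 60 gives the monic gcd v³ + 5v² − 38v − 168.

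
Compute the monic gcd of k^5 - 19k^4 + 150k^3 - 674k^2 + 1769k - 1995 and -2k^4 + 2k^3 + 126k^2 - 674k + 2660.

k^3 - 11k^2 + 47k - 133

Repeated division with remainder:
  k^5 - 19k^4 + 150k^3 - 674k^2 + 1769k - 1995 = (-(1/2)k + 9)(-2k^4 + 2k^3 + 126k^2 - 674k + 2660) + (195k^3 - 2145k^2 + 9165k - 25935)
  -2k^4 + 2k^3 + 126k^2 - 674k + 2660 = (-(2/195)k - 4/39)(195k^3 - 2145k^2 + 9165k - 25935) + (0)
Last nonzero remainder: 195k^3 - 2145k^2 + 9165k - 25935. Dividing through by 195 gives the monic gcd k^3 - 11k^2 + 47k - 133.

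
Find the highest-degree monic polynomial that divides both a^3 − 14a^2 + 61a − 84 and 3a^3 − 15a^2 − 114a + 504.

a^2 − 11a + 28

By polynomial division,
  a^3 − 14a^2 + 61a − 84 = (1/3)(3a^3 − 15a^2 − 114a + 504) + (−9a^2 + 99a − 252)
  3a^3 − 15a^2 − 114a + 504 = (−(1/3)a − 2)(−9a^2 + 99a − 252) + (0)
Last nonzero remainder: −9a^2 + 99a − 252. Dividing through by −9 gives the monic gcd a^2 − 11a + 28.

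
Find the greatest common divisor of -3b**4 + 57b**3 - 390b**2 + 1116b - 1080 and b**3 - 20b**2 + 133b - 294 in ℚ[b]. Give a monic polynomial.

b - 6

Apply the Euclidean algorithm:
  -3b**4 + 57b**3 - 390b**2 + 1116b - 1080 = (-3b - 3)(b**3 - 20b**2 + 133b - 294) + (-51b**2 + 633b - 1962)
  b**3 - 20b**2 + 133b - 294 = (-(1/51)b + 43/289)(-51b**2 + 633b - 1962) + ((100/289)b - 600/289)
  -51b**2 + 633b - 1962 = (-(14739/100)b + 94503/100)((100/289)b - 600/289) + (0)
Last nonzero remainder: (100/289)b - 600/289. Dividing through by 100/289 gives the monic gcd b - 6.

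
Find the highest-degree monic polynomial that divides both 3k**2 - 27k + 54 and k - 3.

k - 3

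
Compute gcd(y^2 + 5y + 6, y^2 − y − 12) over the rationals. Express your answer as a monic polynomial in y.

y + 3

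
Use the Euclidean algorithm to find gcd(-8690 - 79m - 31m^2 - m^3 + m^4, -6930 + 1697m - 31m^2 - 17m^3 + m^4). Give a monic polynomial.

Apply the Euclidean algorithm:
  m^4 - m^3 - 31m^2 - 79m - 8690 = (m^4 - 17m^3 - 31m^2 + 1697m - 6930) + (16m^3 - 1776m - 1760)
  m^4 - 17m^3 - 31m^2 + 1697m - 6930 = ((1/16)m - 17/16)(16m^3 - 1776m - 1760) + (80m^2 - 80m - 8800)
  16m^3 - 1776m - 1760 = ((1/5)m + 1/5)(80m^2 - 80m - 8800) + (0)
Last nonzero remainder: 80m^2 - 80m - 8800. Dividing through by 80 gives the monic gcd m^2 - m - 110.

-110 - m + m^2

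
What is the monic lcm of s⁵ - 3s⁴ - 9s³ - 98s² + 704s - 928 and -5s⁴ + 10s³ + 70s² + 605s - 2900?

s⁶ - 8s⁵ + 6s⁴ - 53s³ + 1194s² - 4448s + 4640

Apply the Euclidean algorithm:
  s⁵ - 3s⁴ - 9s³ - 98s² + 704s - 928 = (-(1/5)s + 1/5)(-5s⁴ + 10s³ + 70s² + 605s - 2900) + (3s³ + 9s² + 3s - 348)
  -5s⁴ + 10s³ + 70s² + 605s - 2900 = (-(5/3)s + 25/3)(3s³ + 9s² + 3s - 348) + (0)
Last nonzero remainder: 3s³ + 9s² + 3s - 348. Dividing through by 3 gives the monic gcd s³ + 3s² + s - 116.
Then lcm(f, g) = f·g / gcd(f, g); expanding and making the result monic gives the answer.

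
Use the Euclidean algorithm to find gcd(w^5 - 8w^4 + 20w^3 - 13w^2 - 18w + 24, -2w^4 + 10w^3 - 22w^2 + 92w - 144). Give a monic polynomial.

w^2 - 6w + 8

Euclidean algorithm in ℚ[w]:
  w^5 - 8w^4 + 20w^3 - 13w^2 - 18w + 24 = (-(1/2)w + 3/2)(-2w^4 + 10w^3 - 22w^2 + 92w - 144) + (-6w^3 + 66w^2 - 228w + 240)
  -2w^4 + 10w^3 - 22w^2 + 92w - 144 = ((1/3)w + 2)(-6w^3 + 66w^2 - 228w + 240) + (-78w^2 + 468w - 624)
  -6w^3 + 66w^2 - 228w + 240 = ((1/13)w - 5/13)(-78w^2 + 468w - 624) + (0)
Last nonzero remainder: -78w^2 + 468w - 624. Dividing through by -78 gives the monic gcd w^2 - 6w + 8.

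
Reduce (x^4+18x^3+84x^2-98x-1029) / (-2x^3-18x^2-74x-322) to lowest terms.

(-x^3-11x^2-7x+147)/(2x^2+4x+46)

Apply the Euclidean algorithm:
  x^4+18x^3+84x^2-98x-1029 = (-(1/2)x-9/2)(-2x^3-18x^2-74x-322) + (-34x^2-592x-2478)
  -2x^3-18x^2-74x-322 = ((1/17)x-143/289)(-34x^2-592x-2478) + (-(63916/289)x-447412/289)
  -34x^2-592x-2478 = ((4913/31958)x+51153/31958)(-(63916/289)x-447412/289) + (0)
Last nonzero remainder: -(63916/289)x-447412/289. Dividing through by -63916/289 gives the monic gcd x+7.
Cancel x+7 from numerator and denominator to get the reduced form.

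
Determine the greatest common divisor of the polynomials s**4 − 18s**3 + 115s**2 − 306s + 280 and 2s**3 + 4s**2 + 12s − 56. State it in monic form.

Apply the Euclidean algorithm:
  s**4 − 18s**3 + 115s**2 − 306s + 280 = ((1/2)s − 10)(2s**3 + 4s**2 + 12s − 56) + (149s**2 − 158s − 280)
  2s**3 + 4s**2 + 12s − 56 = ((2/149)s + 912/22201)(149s**2 − 158s − 280) + ((493948/22201)s − 987896/22201)
  149s**2 − 158s − 280 = ((3307949/493948)s + 111005/17641)((493948/22201)s − 987896/22201) + (0)
Last nonzero remainder: (493948/22201)s − 987896/22201. Dividing through by 493948/22201 gives the monic gcd s − 2.

s − 2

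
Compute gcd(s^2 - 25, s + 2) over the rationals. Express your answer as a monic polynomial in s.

Apply the Euclidean algorithm:
  s^2 - 25 = (s - 2)(s + 2) + (-21)
  s + 2 = (-(1/21)s - 2/21)(-21) + (0)
The last nonzero remainder is the constant -21, so the polynomials are coprime and gcd = 1.

1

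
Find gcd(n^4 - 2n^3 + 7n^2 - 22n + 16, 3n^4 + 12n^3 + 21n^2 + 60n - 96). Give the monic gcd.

By polynomial division,
  n^4 - 2n^3 + 7n^2 - 22n + 16 = (1/3)(3n^4 + 12n^3 + 21n^2 + 60n - 96) + (-6n^3 - 42n + 48)
  3n^4 + 12n^3 + 21n^2 + 60n - 96 = (-(1/2)n - 2)(-6n^3 - 42n + 48) + (0)
Last nonzero remainder: -6n^3 - 42n + 48. Dividing through by -6 gives the monic gcd n^3 + 7n - 8.

n^3 + 7n - 8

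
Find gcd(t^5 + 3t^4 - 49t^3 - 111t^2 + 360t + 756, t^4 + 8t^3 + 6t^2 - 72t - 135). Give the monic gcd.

t^2 - 9

Euclidean algorithm in ℚ[t]:
  t^5 + 3t^4 - 49t^3 - 111t^2 + 360t + 756 = (t - 5)(t^4 + 8t^3 + 6t^2 - 72t - 135) + (-15t^3 - 9t^2 + 135t + 81)
  t^4 + 8t^3 + 6t^2 - 72t - 135 = (-(1/15)t - 37/75)(-15t^3 - 9t^2 + 135t + 81) + ((264/25)t^2 - 2376/25)
  -15t^3 - 9t^2 + 135t + 81 = (-(125/88)t - 75/88)((264/25)t^2 - 2376/25) + (0)
Last nonzero remainder: (264/25)t^2 - 2376/25. Dividing through by 264/25 gives the monic gcd t^2 - 9.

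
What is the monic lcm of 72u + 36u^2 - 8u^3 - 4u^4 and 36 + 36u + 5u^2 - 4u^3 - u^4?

Euclidean algorithm in ℚ[u]:
  -4u^4 - 8u^3 + 36u^2 + 72u = (4)(-u^4 - 4u^3 + 5u^2 + 36u + 36) + (8u^3 + 16u^2 - 72u - 144)
  -u^4 - 4u^3 + 5u^2 + 36u + 36 = (-(1/8)u - 1/4)(8u^3 + 16u^2 - 72u - 144) + (0)
Last nonzero remainder: 8u^3 + 16u^2 - 72u - 144. Dividing through by 8 gives the monic gcd u^3 + 2u^2 - 9u - 18.
Then lcm(f, g) = f·g / gcd(f, g); expanding and making the result monic gives the answer.

-36u - 36u^2 - 5u^3 + 4u^4 + u^5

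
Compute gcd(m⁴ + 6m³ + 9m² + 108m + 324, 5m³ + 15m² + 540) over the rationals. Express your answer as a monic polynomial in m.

Euclidean algorithm in ℚ[m]:
  m⁴ + 6m³ + 9m² + 108m + 324 = ((1/5)m + 3/5)(5m³ + 15m² + 540) + (0)
Last nonzero remainder: 5m³ + 15m² + 540. Dividing through by 5 gives the monic gcd m³ + 3m² + 108.

m³ + 3m² + 108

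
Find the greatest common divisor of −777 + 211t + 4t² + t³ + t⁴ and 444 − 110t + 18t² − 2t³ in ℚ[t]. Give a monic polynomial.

37 − 3t + t²

Euclidean algorithm in ℚ[t]:
  t⁴ + t³ + 4t² + 211t − 777 = (−(1/2)t − 5)(−2t³ + 18t² − 110t + 444) + (39t² − 117t + 1443)
  −2t³ + 18t² − 110t + 444 = (−(2/39)t + 4/13)(39t² − 117t + 1443) + (0)
Last nonzero remainder: 39t² − 117t + 1443. Dividing through by 39 gives the monic gcd t² − 3t + 37.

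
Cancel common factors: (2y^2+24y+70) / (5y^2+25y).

Euclidean algorithm in ℚ[y]:
  2y^2+24y+70 = (2/5)(5y^2+25y) + (14y+70)
  5y^2+25y = ((5/14)y)(14y+70) + (0)
Last nonzero remainder: 14y+70. Dividing through by 14 gives the monic gcd y+5.
Cancel y+5 from numerator and denominator to get the reduced form.

(2y+14)/(5y)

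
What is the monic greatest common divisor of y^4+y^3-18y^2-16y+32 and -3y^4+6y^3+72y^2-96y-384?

y^3+2y^2-16y-32

Euclidean algorithm in ℚ[y]:
  y^4+y^3-18y^2-16y+32 = (-1/3)(-3y^4+6y^3+72y^2-96y-384) + (3y^3+6y^2-48y-96)
  -3y^4+6y^3+72y^2-96y-384 = (-y+4)(3y^3+6y^2-48y-96) + (0)
Last nonzero remainder: 3y^3+6y^2-48y-96. Dividing through by 3 gives the monic gcd y^3+2y^2-16y-32.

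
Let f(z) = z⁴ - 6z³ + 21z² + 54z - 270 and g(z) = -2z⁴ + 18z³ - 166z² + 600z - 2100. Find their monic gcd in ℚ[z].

Apply the Euclidean algorithm:
  z⁴ - 6z³ + 21z² + 54z - 270 = (-1/2)(-2z⁴ + 18z³ - 166z² + 600z - 2100) + (3z³ - 62z² + 354z - 1320)
  -2z⁴ + 18z³ - 166z² + 600z - 2100 = (-(2/3)z - 70/9)(3z³ - 62z² + 354z - 1320) + (-(3710/9)z² + (7420/3)z - 37100/3)
  3z³ - 62z² + 354z - 1320 = (-(27/3710)z + 198/1855)(-(3710/9)z² + (7420/3)z - 37100/3) + (0)
Last nonzero remainder: -(3710/9)z² + (7420/3)z - 37100/3. Dividing through by -3710/9 gives the monic gcd z² - 6z + 30.

z² - 6z + 30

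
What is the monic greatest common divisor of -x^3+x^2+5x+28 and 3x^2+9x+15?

By polynomial division,
  -x^3+x^2+5x+28 = (-(1/3)x+4/3)(3x^2+9x+15) + (-2x+8)
  3x^2+9x+15 = (-(3/2)x-21/2)(-2x+8) + (99)
  -2x+8 = (-(2/99)x+8/99)(99) + (0)
The last nonzero remainder is the constant 99, so the polynomials are coprime and gcd = 1.

1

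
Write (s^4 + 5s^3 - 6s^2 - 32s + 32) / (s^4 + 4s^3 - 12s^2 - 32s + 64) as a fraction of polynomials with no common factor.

By polynomial division,
  s^4 + 5s^3 - 6s^2 - 32s + 32 = (s^4 + 4s^3 - 12s^2 - 32s + 64) + (s^3 + 6s^2 - 32)
  s^4 + 4s^3 - 12s^2 - 32s + 64 = (s - 2)(s^3 + 6s^2 - 32) + (0)
The last nonzero remainder s^3 + 6s^2 - 32 is already monic.
Cancel s^3 + 6s^2 - 32 from numerator and denominator to get the reduced form.

(s - 1)/(s - 2)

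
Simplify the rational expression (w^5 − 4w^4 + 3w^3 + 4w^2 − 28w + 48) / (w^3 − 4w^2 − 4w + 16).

(w^3 − 4w^2 + 7w − 12)/(w − 4)

By polynomial division,
  w^5 − 4w^4 + 3w^3 + 4w^2 − 28w + 48 = (w^2 + 7)(w^3 − 4w^2 − 4w + 16) + (16w^2 − 64)
  w^3 − 4w^2 − 4w + 16 = ((1/16)w − 1/4)(16w^2 − 64) + (0)
Last nonzero remainder: 16w^2 − 64. Dividing through by 16 gives the monic gcd w^2 − 4.
Cancel w^2 − 4 from numerator and denominator to get the reduced form.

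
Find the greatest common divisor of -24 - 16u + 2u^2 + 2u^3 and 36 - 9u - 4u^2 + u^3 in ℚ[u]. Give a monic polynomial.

-3 + u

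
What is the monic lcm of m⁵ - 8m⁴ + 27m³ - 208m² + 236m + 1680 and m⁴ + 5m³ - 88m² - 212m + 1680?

m⁷ + 8m⁶ - 41m⁵ - 256m⁴ - 1472m³ - 7024m² + 41040m + 100800

Euclidean algorithm in ℚ[m]:
  m⁵ - 8m⁴ + 27m³ - 208m² + 236m + 1680 = (m - 13)(m⁴ + 5m³ - 88m² - 212m + 1680) + (180m³ - 1140m² - 4200m + 23520)
  m⁴ + 5m³ - 88m² - 212m + 1680 = ((1/180)m + 17/270)(180m³ - 1140m² - 4200m + 23520) + ((64/9)m² - (704/9)m + 1792/9)
  180m³ - 1140m² - 4200m + 23520 = ((405/16)m + 945/8)((64/9)m² - (704/9)m + 1792/9) + (0)
Last nonzero remainder: (64/9)m² - (704/9)m + 1792/9. Dividing through by 64/9 gives the monic gcd m² - 11m + 28.
Then lcm(f, g) = f·g / gcd(f, g); expanding and making the result monic gives the answer.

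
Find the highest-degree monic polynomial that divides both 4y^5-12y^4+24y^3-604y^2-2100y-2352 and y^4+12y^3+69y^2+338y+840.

y^2+y+28

By polynomial division,
  4y^5-12y^4+24y^3-604y^2-2100y-2352 = (4y-60)(y^4+12y^3+69y^2+338y+840) + (468y^3+2184y^2+14820y+48048)
  y^4+12y^3+69y^2+338y+840 = ((1/468)y+11/702)(468y^3+2184y^2+14820y+48048) + ((28/9)y^2+(28/9)y+784/9)
  468y^3+2184y^2+14820y+48048 = ((1053/7)y+3861/7)((28/9)y^2+(28/9)y+784/9) + (0)
Last nonzero remainder: (28/9)y^2+(28/9)y+784/9. Dividing through by 28/9 gives the monic gcd y^2+y+28.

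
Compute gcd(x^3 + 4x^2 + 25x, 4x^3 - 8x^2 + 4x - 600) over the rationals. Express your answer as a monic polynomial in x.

x^2 + 4x + 25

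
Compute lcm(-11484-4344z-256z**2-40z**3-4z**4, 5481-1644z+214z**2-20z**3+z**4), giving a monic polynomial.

Euclidean algorithm in ℚ[z]:
  -4z**4-40z**3-256z**2-4344z-11484 = (-4)(z**4-20z**3+214z**2-1644z+5481) + (-120z**3+600z**2-10920z+10440)
  z**4-20z**3+214z**2-1644z+5481 = (-(1/120)z+1/8)(-120z**3+600z**2-10920z+10440) + (48z**2-192z+4176)
  -120z**3+600z**2-10920z+10440 = (-(5/2)z+5/2)(48z**2-192z+4176) + (0)
Last nonzero remainder: 48z**2-192z+4176. Dividing through by 48 gives the monic gcd z**2-4z+87.
Then lcm(f, g) = f·g / gcd(f, g); expanding and making the result monic gives the answer.

180873+22482z-10473z**2+692z**3-33z**4-6z**5+z**6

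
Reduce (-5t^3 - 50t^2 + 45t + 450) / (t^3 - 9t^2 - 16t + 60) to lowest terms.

Apply the Euclidean algorithm:
  -5t^3 - 50t^2 + 45t + 450 = (-5)(t^3 - 9t^2 - 16t + 60) + (-95t^2 - 35t + 750)
  t^3 - 9t^2 - 16t + 60 = (-(1/95)t + 178/1805)(-95t^2 - 35t + 750) + (-(1680/361)t - 5040/361)
  -95t^2 - 35t + 750 = ((6859/336)t - 9025/168)(-(1680/361)t - 5040/361) + (0)
Last nonzero remainder: -(1680/361)t - 5040/361. Dividing through by -1680/361 gives the monic gcd t + 3.
Cancel t + 3 from numerator and denominator to get the reduced form.

(-5t^2 - 35t + 150)/(t^2 - 12t + 20)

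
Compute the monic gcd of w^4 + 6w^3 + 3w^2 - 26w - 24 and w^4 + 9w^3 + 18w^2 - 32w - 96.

w^3 + 5w^2 - 2w - 24

By polynomial division,
  w^4 + 6w^3 + 3w^2 - 26w - 24 = (w^4 + 9w^3 + 18w^2 - 32w - 96) + (-3w^3 - 15w^2 + 6w + 72)
  w^4 + 9w^3 + 18w^2 - 32w - 96 = (-(1/3)w - 4/3)(-3w^3 - 15w^2 + 6w + 72) + (0)
Last nonzero remainder: -3w^3 - 15w^2 + 6w + 72. Dividing through by -3 gives the monic gcd w^3 + 5w^2 - 2w - 24.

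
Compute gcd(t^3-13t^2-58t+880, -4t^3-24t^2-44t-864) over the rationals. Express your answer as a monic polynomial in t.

t+8

Repeated division with remainder:
  t^3-13t^2-58t+880 = (-1/4)(-4t^3-24t^2-44t-864) + (-19t^2-69t+664)
  -4t^3-24t^2-44t-864 = ((4/19)t+180/361)(-19t^2-69t+664) + (-(53928/361)t-431424/361)
  -19t^2-69t+664 = ((6859/53928)t-29963/53928)(-(53928/361)t-431424/361) + (0)
Last nonzero remainder: -(53928/361)t-431424/361. Dividing through by -53928/361 gives the monic gcd t+8.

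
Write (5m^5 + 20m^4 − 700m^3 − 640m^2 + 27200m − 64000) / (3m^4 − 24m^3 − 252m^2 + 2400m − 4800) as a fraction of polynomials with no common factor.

(5m^2 + 10m − 400)/(3m − 30)

Apply the Euclidean algorithm:
  5m^5 + 20m^4 − 700m^3 − 640m^2 + 27200m − 64000 = ((5/3)m + 20)(3m^4 − 24m^3 − 252m^2 + 2400m − 4800) + (200m^3 + 400m^2 − 12800m + 32000)
  3m^4 − 24m^3 − 252m^2 + 2400m − 4800 = ((3/200)m − 3/20)(200m^3 + 400m^2 − 12800m + 32000) + (0)
Last nonzero remainder: 200m^3 + 400m^2 − 12800m + 32000. Dividing through by 200 gives the monic gcd m^3 + 2m^2 − 64m + 160.
Cancel m^3 + 2m^2 − 64m + 160 from numerator and denominator to get the reduced form.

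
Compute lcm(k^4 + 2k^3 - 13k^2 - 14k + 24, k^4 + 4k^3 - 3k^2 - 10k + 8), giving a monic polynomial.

k^5 + k^4 - 15k^3 - k^2 + 38k - 24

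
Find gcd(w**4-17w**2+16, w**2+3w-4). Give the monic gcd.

w**2+3w-4

By polynomial division,
  w**4-17w**2+16 = (w**2-3w-4)(w**2+3w-4) + (0)
The last nonzero remainder w**2+3w-4 is already monic.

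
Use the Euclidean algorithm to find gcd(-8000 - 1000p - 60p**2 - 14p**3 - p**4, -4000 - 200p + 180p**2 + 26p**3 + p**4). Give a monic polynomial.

Repeated division with remainder:
  -p**4 - 14p**3 - 60p**2 - 1000p - 8000 = (-1)(p**4 + 26p**3 + 180p**2 - 200p - 4000) + (12p**3 + 120p**2 - 1200p - 12000)
  p**4 + 26p**3 + 180p**2 - 200p - 4000 = ((1/12)p + 4/3)(12p**3 + 120p**2 - 1200p - 12000) + (120p**2 + 2400p + 12000)
  12p**3 + 120p**2 - 1200p - 12000 = ((1/10)p - 1)(120p**2 + 2400p + 12000) + (0)
Last nonzero remainder: 120p**2 + 2400p + 12000. Dividing through by 120 gives the monic gcd p**2 + 20p + 100.

100 + 20p + p**2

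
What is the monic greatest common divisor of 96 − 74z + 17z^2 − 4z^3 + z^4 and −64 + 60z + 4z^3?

16 + z + z^2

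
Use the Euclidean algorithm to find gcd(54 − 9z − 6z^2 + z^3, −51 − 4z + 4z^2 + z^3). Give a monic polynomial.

Euclidean algorithm in ℚ[z]:
  z^3 − 6z^2 − 9z + 54 = (z^3 + 4z^2 − 4z − 51) + (−10z^2 − 5z + 105)
  z^3 + 4z^2 − 4z − 51 = (−(1/10)z − 7/20)(−10z^2 − 5z + 105) + ((19/4)z − 57/4)
  −10z^2 − 5z + 105 = (−(40/19)z − 140/19)((19/4)z − 57/4) + (0)
Last nonzero remainder: (19/4)z − 57/4. Dividing through by 19/4 gives the monic gcd z − 3.

−3 + z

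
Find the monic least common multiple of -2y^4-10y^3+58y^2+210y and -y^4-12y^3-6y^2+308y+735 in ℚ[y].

Euclidean algorithm in ℚ[y]:
  -2y^4-10y^3+58y^2+210y = (2)(-y^4-12y^3-6y^2+308y+735) + (14y^3+70y^2-406y-1470)
  -y^4-12y^3-6y^2+308y+735 = (-(1/14)y-1/2)(14y^3+70y^2-406y-1470) + (0)
Last nonzero remainder: 14y^3+70y^2-406y-1470. Dividing through by 14 gives the monic gcd y^3+5y^2-29y-105.
Then lcm(f, g) = f·g / gcd(f, g); expanding and making the result monic gives the answer.

y^5+12y^4+6y^3-308y^2-735y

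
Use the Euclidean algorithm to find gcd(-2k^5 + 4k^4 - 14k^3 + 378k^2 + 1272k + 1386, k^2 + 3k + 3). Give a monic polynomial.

Euclidean algorithm in ℚ[k]:
  -2k^5 + 4k^4 - 14k^3 + 378k^2 + 1272k + 1386 = (-2k^3 + 10k^2 - 38k + 462)(k^2 + 3k + 3) + (0)
The last nonzero remainder k^2 + 3k + 3 is already monic.

k^2 + 3k + 3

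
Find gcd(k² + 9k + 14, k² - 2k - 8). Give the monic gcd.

k + 2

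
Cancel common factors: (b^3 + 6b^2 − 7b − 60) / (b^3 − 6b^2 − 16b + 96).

Euclidean algorithm in ℚ[b]:
  b^3 + 6b^2 − 7b − 60 = (b^3 − 6b^2 − 16b + 96) + (12b^2 + 9b − 156)
  b^3 − 6b^2 − 16b + 96 = ((1/12)b − 9/16)(12b^2 + 9b − 156) + ((33/16)b + 33/4)
  12b^2 + 9b − 156 = ((64/11)b − 208/11)((33/16)b + 33/4) + (0)
Last nonzero remainder: (33/16)b + 33/4. Dividing through by 33/16 gives the monic gcd b + 4.
Cancel b + 4 from numerator and denominator to get the reduced form.

(b^2 + 2b − 15)/(b^2 − 10b + 24)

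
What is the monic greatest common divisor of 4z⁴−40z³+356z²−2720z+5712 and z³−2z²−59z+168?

Euclidean algorithm in ℚ[z]:
  4z⁴−40z³+356z²−2720z+5712 = (4z−32)(z³−2z²−59z+168) + (528z²−5280z+11088)
  z³−2z²−59z+168 = ((1/528)z+1/66)(528z²−5280z+11088) + (0)
Last nonzero remainder: 528z²−5280z+11088. Dividing through by 528 gives the monic gcd z²−10z+21.

z²−10z+21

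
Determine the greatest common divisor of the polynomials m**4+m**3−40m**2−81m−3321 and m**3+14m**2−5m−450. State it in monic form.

Euclidean algorithm in ℚ[m]:
  m**4+m**3−40m**2−81m−3321 = (m−13)(m**3+14m**2−5m−450) + (147m**2+304m−9171)
  m**3+14m**2−5m−450 = ((1/147)m+1754/21609)(147m**2+304m−9171) + ((706876/21609)m+706876/2401)
  147m**2+304m−9171 = ((3176523/706876)m−22019571/706876)((706876/21609)m+706876/2401) + (0)
Last nonzero remainder: (706876/21609)m+706876/2401. Dividing through by 706876/21609 gives the monic gcd m+9.

m+9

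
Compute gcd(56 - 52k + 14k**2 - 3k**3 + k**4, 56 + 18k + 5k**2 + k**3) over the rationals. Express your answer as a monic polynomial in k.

14 + k + k**2

Euclidean algorithm in ℚ[k]:
  k**4 - 3k**3 + 14k**2 - 52k + 56 = (k - 8)(k**3 + 5k**2 + 18k + 56) + (36k**2 + 36k + 504)
  k**3 + 5k**2 + 18k + 56 = ((1/36)k + 1/9)(36k**2 + 36k + 504) + (0)
Last nonzero remainder: 36k**2 + 36k + 504. Dividing through by 36 gives the monic gcd k**2 + k + 14.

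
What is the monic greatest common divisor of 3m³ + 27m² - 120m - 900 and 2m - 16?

Euclidean algorithm in ℚ[m]:
  3m³ + 27m² - 120m - 900 = ((3/2)m² + (51/2)m + 144)(2m - 16) + (1404)
  2m - 16 = ((1/702)m - 4/351)(1404) + (0)
The last nonzero remainder is the constant 1404, so the polynomials are coprime and gcd = 1.

1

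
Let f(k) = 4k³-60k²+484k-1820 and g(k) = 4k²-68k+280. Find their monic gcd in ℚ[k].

k-7

By polynomial division,
  4k³-60k²+484k-1820 = (k+2)(4k²-68k+280) + (340k-2380)
  4k²-68k+280 = ((1/85)k-2/17)(340k-2380) + (0)
Last nonzero remainder: 340k-2380. Dividing through by 340 gives the monic gcd k-7.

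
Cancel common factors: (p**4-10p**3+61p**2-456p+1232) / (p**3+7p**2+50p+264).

(p**2-11p+28)/(p+6)

Euclidean algorithm in ℚ[p]:
  p**4-10p**3+61p**2-456p+1232 = (p-17)(p**3+7p**2+50p+264) + (130p**2+130p+5720)
  p**3+7p**2+50p+264 = ((1/130)p+3/65)(130p**2+130p+5720) + (0)
Last nonzero remainder: 130p**2+130p+5720. Dividing through by 130 gives the monic gcd p**2+p+44.
Cancel p**2+p+44 from numerator and denominator to get the reduced form.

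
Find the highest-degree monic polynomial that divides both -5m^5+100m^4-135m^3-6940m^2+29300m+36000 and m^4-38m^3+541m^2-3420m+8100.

m^3-29m^2+280m-900

Euclidean algorithm in ℚ[m]:
  -5m^5+100m^4-135m^3-6940m^2+29300m+36000 = (-5m-90)(m^4-38m^3+541m^2-3420m+8100) + (-850m^3+24650m^2-238000m+765000)
  m^4-38m^3+541m^2-3420m+8100 = (-(1/850)m+9/850)(-850m^3+24650m^2-238000m+765000) + (0)
Last nonzero remainder: -850m^3+24650m^2-238000m+765000. Dividing through by -850 gives the monic gcd m^3-29m^2+280m-900.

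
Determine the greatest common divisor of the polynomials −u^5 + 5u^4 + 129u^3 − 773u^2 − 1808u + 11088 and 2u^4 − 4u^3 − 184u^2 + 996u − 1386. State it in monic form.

By polynomial division,
  −u^5 + 5u^4 + 129u^3 − 773u^2 − 1808u + 11088 = (−(1/2)u + 3/2)(2u^4 − 4u^3 − 184u^2 + 996u − 1386) + (43u^3 + u^2 − 3995u + 13167)
  2u^4 − 4u^3 − 184u^2 + 996u − 1386 = ((2/43)u − 174/1849)(43u^3 + u^2 − 3995u + 13167) + ((3528/1849)u^2 + (14112/1849)u − 271656/1849)
  43u^3 + u^2 − 3995u + 13167 = ((79507/3528)u − 35131/392)((3528/1849)u^2 + (14112/1849)u − 271656/1849) + (0)
Last nonzero remainder: (3528/1849)u^2 + (14112/1849)u − 271656/1849. Dividing through by 3528/1849 gives the monic gcd u^2 + 4u − 77.

u^2 + 4u − 77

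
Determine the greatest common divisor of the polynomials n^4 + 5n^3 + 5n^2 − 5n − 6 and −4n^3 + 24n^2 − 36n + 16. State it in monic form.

n − 1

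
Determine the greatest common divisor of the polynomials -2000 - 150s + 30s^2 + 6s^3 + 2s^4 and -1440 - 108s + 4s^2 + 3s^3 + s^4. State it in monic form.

40 + 3s + s^2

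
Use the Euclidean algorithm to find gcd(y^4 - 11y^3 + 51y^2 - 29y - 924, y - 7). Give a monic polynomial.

y - 7

Apply the Euclidean algorithm:
  y^4 - 11y^3 + 51y^2 - 29y - 924 = (y^3 - 4y^2 + 23y + 132)(y - 7) + (0)
The last nonzero remainder y - 7 is already monic.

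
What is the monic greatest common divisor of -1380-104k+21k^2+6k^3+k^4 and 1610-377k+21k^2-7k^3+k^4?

-230+21k+k^3

Euclidean algorithm in ℚ[k]:
  k^4+6k^3+21k^2-104k-1380 = (k^4-7k^3+21k^2-377k+1610) + (13k^3+273k-2990)
  k^4-7k^3+21k^2-377k+1610 = ((1/13)k-7/13)(13k^3+273k-2990) + (0)
Last nonzero remainder: 13k^3+273k-2990. Dividing through by 13 gives the monic gcd k^3+21k-230.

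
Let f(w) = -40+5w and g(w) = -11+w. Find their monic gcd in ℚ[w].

Apply the Euclidean algorithm:
  5w-40 = (5)(w-11) + (15)
  w-11 = ((1/15)w-11/15)(15) + (0)
The last nonzero remainder is the constant 15, so the polynomials are coprime and gcd = 1.

1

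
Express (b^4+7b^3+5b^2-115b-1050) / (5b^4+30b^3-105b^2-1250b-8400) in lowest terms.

Euclidean algorithm in ℚ[b]:
  b^4+7b^3+5b^2-115b-1050 = (1/5)(5b^4+30b^3-105b^2-1250b-8400) + (b^3+26b^2+135b+630)
  5b^4+30b^3-105b^2-1250b-8400 = (5b-100)(b^3+26b^2+135b+630) + (1820b^2+9100b+54600)
  b^3+26b^2+135b+630 = ((1/1820)b+3/260)(1820b^2+9100b+54600) + (0)
Last nonzero remainder: 1820b^2+9100b+54600. Dividing through by 1820 gives the monic gcd b^2+5b+30.
Cancel b^2+5b+30 from numerator and denominator to get the reduced form.

(b^2+2b-35)/(5b^2+5b-280)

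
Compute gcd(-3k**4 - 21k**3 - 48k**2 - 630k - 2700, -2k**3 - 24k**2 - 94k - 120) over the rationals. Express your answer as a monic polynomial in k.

k + 5

Repeated division with remainder:
  -3k**4 - 21k**3 - 48k**2 - 630k - 2700 = ((3/2)k - 15/2)(-2k**3 - 24k**2 - 94k - 120) + (-87k**2 - 1155k - 3600)
  -2k**3 - 24k**2 - 94k - 120 = ((2/87)k - 74/2523)(-87k**2 - 1155k - 3600) + (-(37944/841)k - 189720/841)
  -87k**2 - 1155k - 3600 = ((24389/12648)k + 8410/527)(-(37944/841)k - 189720/841) + (0)
Last nonzero remainder: -(37944/841)k - 189720/841. Dividing through by -37944/841 gives the monic gcd k + 5.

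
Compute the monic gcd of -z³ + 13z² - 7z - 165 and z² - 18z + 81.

Repeated division with remainder:
  -z³ + 13z² - 7z - 165 = (-z - 5)(z² - 18z + 81) + (-16z + 240)
  z² - 18z + 81 = (-(1/16)z + 3/16)(-16z + 240) + (36)
  -16z + 240 = (-(4/9)z + 20/3)(36) + (0)
The last nonzero remainder is the constant 36, so the polynomials are coprime and gcd = 1.

1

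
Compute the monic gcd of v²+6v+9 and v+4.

1

By polynomial division,
  v²+6v+9 = (v+2)(v+4) + (1)
  v+4 = (v+4)(1) + (0)
The last nonzero remainder is the constant 1, so the polynomials are coprime and gcd = 1.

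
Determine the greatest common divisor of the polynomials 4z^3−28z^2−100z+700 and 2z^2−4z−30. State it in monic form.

z−5

Repeated division with remainder:
  4z^3−28z^2−100z+700 = (2z−10)(2z^2−4z−30) + (−80z+400)
  2z^2−4z−30 = (−(1/40)z−3/40)(−80z+400) + (0)
Last nonzero remainder: −80z+400. Dividing through by −80 gives the monic gcd z−5.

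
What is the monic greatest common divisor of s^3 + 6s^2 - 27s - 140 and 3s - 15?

s - 5

Apply the Euclidean algorithm:
  s^3 + 6s^2 - 27s - 140 = ((1/3)s^2 + (11/3)s + 28/3)(3s - 15) + (0)
Last nonzero remainder: 3s - 15. Dividing through by 3 gives the monic gcd s - 5.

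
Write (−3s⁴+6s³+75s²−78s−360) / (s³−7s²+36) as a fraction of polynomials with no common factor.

(−3s²+3s+60)/(s−6)

Euclidean algorithm in ℚ[s]:
  −3s⁴+6s³+75s²−78s−360 = (−3s−15)(s³−7s²+36) + (−30s²+30s+180)
  s³−7s²+36 = (−(1/30)s+1/5)(−30s²+30s+180) + (0)
Last nonzero remainder: −30s²+30s+180. Dividing through by −30 gives the monic gcd s²−s−6.
Cancel s²−s−6 from numerator and denominator to get the reduced form.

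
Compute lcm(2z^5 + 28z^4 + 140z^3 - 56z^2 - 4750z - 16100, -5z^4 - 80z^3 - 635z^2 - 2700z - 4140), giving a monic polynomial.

By polynomial division,
  2z^5 + 28z^4 + 140z^3 - 56z^2 - 4750z - 16100 = (-(2/5)z + 4/5)(-5z^4 - 80z^3 - 635z^2 - 2700z - 4140) + (-50z^3 - 628z^2 - 4246z - 12788)
  -5z^4 - 80z^3 - 635z^2 - 2700z - 4140 = ((1/10)z + 43/125)(-50z^3 - 628z^2 - 4246z - 12788) + ((704/125)z^2 + (4928/125)z + 32384/125)
  -50z^3 - 628z^2 - 4246z - 12788 = (-(3125/352)z - 17375/352)((704/125)z^2 + (4928/125)z + 32384/125) + (0)
Last nonzero remainder: (704/125)z^2 + (4928/125)z + 32384/125. Dividing through by 704/125 gives the monic gcd z^2 + 7z + 46.
Then lcm(f, g) = f·g / gcd(f, g); expanding and making the result monic gives the answer.

z^7 + 23z^6 + 214z^5 + 854z^4 - 1367z^3 - 29929z^2 - 115200z - 144900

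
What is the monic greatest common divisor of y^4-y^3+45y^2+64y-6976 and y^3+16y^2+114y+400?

y+8

Apply the Euclidean algorithm:
  y^4-y^3+45y^2+64y-6976 = (y-17)(y^3+16y^2+114y+400) + (203y^2+1602y-176)
  y^3+16y^2+114y+400 = ((1/203)y+1646/41209)(203y^2+1602y-176) + ((2096662/41209)y+16773296/41209)
  203y^2+1602y-176 = ((8365427/2096662)y-453299/1048331)((2096662/41209)y+16773296/41209) + (0)
Last nonzero remainder: (2096662/41209)y+16773296/41209. Dividing through by 2096662/41209 gives the monic gcd y+8.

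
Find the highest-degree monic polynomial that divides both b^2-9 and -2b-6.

b+3

Euclidean algorithm in ℚ[b]:
  b^2-9 = (-(1/2)b+3/2)(-2b-6) + (0)
Last nonzero remainder: -2b-6. Dividing through by -2 gives the monic gcd b+3.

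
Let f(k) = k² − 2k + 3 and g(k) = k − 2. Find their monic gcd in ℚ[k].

1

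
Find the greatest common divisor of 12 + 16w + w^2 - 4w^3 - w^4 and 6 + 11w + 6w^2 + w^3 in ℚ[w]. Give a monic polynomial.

6 + 11w + 6w^2 + w^3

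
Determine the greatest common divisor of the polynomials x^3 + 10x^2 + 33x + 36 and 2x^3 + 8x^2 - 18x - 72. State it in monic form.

Apply the Euclidean algorithm:
  x^3 + 10x^2 + 33x + 36 = (1/2)(2x^3 + 8x^2 - 18x - 72) + (6x^2 + 42x + 72)
  2x^3 + 8x^2 - 18x - 72 = ((1/3)x - 1)(6x^2 + 42x + 72) + (0)
Last nonzero remainder: 6x^2 + 42x + 72. Dividing through by 6 gives the monic gcd x^2 + 7x + 12.

x^2 + 7x + 12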